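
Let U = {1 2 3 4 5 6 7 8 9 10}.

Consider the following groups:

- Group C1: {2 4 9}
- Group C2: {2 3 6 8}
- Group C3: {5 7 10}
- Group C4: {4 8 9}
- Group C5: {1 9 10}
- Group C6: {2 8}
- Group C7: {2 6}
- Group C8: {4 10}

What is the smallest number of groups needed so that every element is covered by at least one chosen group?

Take {C1, C2, C3, C5}. Their union is {1, 2, 3, 4, 5, 6, 7, 8, 9, 10}, which is all 10 elements.
No 3 of the 8 groups cover everything (all 56 combinations miss at least one element), so 4 is optimal.

4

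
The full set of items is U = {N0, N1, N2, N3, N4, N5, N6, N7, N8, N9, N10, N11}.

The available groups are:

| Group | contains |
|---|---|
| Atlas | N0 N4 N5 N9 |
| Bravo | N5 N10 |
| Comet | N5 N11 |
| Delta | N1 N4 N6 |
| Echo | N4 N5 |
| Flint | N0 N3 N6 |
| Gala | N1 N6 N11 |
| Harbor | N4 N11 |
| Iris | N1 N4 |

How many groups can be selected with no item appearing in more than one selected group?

Comet, Flint, Iris are pairwise disjoint (Comet={N5,N11}; Flint={N0,N3,N6}; Iris={N1,N4}).
Every remaining group overlaps one of these, and no 4 of the listed groups are pairwise disjoint, so 3 is the maximum.

3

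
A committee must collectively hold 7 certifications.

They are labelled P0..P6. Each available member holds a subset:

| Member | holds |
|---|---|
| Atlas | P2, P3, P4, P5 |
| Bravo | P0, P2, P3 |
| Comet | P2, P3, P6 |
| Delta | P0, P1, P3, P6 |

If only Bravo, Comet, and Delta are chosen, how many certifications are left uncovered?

2

Union of Bravo, Comet, Delta = {P0, P1, P2, P3, P6}.
Not covered: P4, P5 — 2 certifications.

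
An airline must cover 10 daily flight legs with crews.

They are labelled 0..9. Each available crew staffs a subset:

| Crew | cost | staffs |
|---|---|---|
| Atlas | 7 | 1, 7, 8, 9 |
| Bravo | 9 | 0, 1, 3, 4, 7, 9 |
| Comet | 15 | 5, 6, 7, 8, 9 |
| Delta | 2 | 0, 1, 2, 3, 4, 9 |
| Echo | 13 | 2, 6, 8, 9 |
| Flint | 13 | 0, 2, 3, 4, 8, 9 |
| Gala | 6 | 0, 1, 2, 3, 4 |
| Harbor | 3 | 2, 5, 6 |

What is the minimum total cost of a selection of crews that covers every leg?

Atlas, Delta, Harbor together cover every leg (Atlas ∪ Delta ∪ Harbor = {0, 1, 2, 3, 4, 5, 6, 7, 8, 9}); total cost 7 + 2 + 3 = 12.
No covering selection has total cost below 12.

12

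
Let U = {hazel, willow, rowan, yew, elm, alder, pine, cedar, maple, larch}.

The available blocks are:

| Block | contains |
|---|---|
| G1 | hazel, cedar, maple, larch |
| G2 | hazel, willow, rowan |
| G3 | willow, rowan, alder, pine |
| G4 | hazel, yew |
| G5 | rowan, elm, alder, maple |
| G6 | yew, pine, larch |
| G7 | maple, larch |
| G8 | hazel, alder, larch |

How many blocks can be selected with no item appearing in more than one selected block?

G3, G4, G7 are pairwise disjoint (G3={willow,rowan,alder,pine}; G4={hazel,yew}; G7={maple,larch}).
Every remaining block overlaps one of these, and no 4 of the listed blocks are pairwise disjoint, so 3 is the maximum.

3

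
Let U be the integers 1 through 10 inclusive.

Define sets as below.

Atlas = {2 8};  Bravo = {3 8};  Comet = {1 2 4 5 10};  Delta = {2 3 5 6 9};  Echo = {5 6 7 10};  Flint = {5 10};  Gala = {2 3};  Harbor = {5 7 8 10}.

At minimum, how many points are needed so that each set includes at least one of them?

H = {2, 5, 8} meets every set (each contains at least one member of H), and |H| = 3.
No choice of 2 points meets every set, so 3 is the minimum.

3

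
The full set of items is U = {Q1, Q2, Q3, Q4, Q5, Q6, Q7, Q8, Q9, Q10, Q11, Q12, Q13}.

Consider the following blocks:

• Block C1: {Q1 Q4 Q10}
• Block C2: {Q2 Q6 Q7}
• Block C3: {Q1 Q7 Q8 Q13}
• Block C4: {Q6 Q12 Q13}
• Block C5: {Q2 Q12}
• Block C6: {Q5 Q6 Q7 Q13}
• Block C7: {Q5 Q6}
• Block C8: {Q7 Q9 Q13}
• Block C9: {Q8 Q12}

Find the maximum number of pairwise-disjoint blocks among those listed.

C1, C5, C7, C8 are pairwise disjoint (C1={Q1,Q4,Q10}; C5={Q2,Q12}; C7={Q5,Q6}; C8={Q7,Q9,Q13}).
Every remaining block overlaps one of these, and no 5 of the listed blocks are pairwise disjoint, so 4 is the maximum.

4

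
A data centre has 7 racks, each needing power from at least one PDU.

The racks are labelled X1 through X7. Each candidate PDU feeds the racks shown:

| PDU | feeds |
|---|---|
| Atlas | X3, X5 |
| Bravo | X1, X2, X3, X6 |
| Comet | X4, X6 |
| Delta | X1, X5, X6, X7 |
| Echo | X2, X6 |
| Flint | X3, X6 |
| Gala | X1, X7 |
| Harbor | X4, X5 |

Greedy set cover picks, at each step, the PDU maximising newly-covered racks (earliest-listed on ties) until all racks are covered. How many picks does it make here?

3

Greedy: pick Bravo (covers 4 new) → pick Delta (covers 2 new) → pick Comet (covers 1 new). Total picks: 3.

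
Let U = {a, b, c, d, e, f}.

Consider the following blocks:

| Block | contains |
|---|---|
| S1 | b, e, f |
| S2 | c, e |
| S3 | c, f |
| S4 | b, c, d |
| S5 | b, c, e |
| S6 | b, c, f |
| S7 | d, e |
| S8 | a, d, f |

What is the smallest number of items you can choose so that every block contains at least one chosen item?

Take H = {d, e, f}. Each listed block contains at least one of these, so H is a hitting set of size 3.
No choice of 2 items meets every block, so 3 is the minimum.

3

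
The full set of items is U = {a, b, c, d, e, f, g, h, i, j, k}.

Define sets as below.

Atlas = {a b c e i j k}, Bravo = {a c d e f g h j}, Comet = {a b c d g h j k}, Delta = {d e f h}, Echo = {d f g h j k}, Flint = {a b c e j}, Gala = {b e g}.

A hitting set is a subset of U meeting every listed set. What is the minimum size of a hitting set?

2

The 2 items {e, h} hit every set.
No single item lies in every set, so at least 2 are needed and 2 is optimal.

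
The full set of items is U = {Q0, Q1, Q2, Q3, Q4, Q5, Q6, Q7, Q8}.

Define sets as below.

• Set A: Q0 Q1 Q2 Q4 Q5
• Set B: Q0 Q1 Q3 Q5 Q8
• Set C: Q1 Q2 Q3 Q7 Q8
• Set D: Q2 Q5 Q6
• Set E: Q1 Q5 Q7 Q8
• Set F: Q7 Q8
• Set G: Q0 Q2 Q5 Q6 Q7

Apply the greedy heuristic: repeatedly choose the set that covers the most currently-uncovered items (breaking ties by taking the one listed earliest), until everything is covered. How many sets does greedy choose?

Greedy: pick A (covers 5 new) → pick C (covers 3 new) → pick D (covers 1 new). Total picks: 3.

3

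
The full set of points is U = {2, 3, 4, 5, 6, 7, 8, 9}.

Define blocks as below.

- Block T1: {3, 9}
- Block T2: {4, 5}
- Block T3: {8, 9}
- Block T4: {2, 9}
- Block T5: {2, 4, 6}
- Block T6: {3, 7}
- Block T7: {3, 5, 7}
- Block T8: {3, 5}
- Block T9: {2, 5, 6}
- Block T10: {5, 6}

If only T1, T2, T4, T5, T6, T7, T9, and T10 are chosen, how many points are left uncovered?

1

Union of T1, T2, T4, T5, T6, T7, T9, T10 = {2, 3, 4, 5, 6, 7, 9}.
Not covered: 8 — 1 point.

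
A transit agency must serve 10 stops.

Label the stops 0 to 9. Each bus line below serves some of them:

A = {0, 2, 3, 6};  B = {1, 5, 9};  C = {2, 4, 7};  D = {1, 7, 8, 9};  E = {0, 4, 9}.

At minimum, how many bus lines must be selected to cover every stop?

Take {A, B, D, E}. Their union is {0, 1, 2, 3, 4, 5, 6, 7, 8, 9}, which is all 10 stops.
No 3 of the 5 bus lines cover everything (all 10 combinations miss at least one stop), so 4 is optimal.

4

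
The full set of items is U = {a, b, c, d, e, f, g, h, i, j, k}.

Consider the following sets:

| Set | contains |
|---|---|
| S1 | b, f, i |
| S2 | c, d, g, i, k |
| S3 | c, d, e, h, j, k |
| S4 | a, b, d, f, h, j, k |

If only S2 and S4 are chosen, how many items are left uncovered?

1

Union of S2, S4 = {a, b, c, d, f, g, h, i, j, k}.
Not covered: e — 1 item.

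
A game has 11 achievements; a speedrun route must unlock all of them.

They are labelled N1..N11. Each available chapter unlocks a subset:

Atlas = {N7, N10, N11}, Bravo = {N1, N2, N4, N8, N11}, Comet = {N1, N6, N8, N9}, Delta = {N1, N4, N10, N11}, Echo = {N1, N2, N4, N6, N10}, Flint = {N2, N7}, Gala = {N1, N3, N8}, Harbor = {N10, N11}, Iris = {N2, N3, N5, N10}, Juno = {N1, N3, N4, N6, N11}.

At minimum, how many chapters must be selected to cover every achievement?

4

Bravo and Comet and Flint and Iris together: Bravo ∪ Comet ∪ Flint ∪ Iris = {N1, N2, N3, N4, N5, N6, N7, N8, N9, N10, N11} — every achievement is covered.
No 3 of the 10 chapters cover everything (all 120 combinations miss at least one achievement), so 4 is optimal.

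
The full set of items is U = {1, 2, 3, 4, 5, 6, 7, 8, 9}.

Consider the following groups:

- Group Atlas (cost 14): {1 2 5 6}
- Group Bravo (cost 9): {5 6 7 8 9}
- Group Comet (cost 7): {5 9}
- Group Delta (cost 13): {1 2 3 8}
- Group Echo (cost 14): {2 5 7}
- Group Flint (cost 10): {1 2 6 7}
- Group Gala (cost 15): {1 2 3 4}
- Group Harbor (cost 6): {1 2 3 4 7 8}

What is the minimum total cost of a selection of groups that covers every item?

Bravo, Harbor together cover every item (Bravo ∪ Harbor = {1, 2, 3, 4, 5, 6, 7, 8, 9}); total cost 9 + 6 = 15.
No covering selection has total cost below 15.

15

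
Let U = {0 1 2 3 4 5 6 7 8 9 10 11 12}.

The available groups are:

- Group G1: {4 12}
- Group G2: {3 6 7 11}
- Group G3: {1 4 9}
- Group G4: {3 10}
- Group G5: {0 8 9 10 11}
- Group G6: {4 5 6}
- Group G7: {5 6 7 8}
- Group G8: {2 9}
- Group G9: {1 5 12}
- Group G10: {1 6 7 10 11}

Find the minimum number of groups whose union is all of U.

G2 and G5 and G6 and G8 and G9 together: G2 ∪ G5 ∪ G6 ∪ G8 ∪ G9 = {0, 1, 2, 3, 4, 5, 6, 7, 8, 9, 10, 11, 12} — every point is covered.
No 4 of the 10 groups cover everything (all 210 combinations miss at least one point), so 5 is optimal.

5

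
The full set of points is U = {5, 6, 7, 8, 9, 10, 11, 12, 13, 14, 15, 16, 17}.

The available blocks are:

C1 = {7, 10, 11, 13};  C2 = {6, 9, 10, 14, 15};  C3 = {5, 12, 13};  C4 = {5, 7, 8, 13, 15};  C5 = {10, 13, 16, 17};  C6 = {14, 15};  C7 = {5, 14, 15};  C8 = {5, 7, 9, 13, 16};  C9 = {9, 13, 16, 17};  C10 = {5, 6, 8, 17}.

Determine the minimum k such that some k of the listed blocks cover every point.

5

Take {C1, C3, C7, C8, C10}. Their union is {5, 6, 7, 8, 9, 10, 11, 12, 13, 14, 15, 16, 17}, which is all 13 points.
No 4 of the 10 blocks cover everything (all 210 combinations miss at least one point), so 5 is optimal.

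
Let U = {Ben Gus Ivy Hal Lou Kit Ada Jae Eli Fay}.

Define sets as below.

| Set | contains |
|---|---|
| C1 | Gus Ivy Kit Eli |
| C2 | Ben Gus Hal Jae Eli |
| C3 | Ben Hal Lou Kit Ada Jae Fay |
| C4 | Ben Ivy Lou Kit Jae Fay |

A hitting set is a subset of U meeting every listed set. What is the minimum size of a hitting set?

H = {Kit, Jae} meets every set (each contains at least one member of H), and |H| = 2.
No single item lies in every set, so at least 2 are needed and 2 is optimal.

2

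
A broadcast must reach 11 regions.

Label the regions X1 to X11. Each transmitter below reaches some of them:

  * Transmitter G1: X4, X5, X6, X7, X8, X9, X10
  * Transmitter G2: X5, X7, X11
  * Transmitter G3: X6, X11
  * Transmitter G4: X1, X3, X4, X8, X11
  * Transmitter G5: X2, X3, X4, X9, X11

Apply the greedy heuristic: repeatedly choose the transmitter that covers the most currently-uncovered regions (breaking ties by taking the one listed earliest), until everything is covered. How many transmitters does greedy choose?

Greedy: pick G1 (covers 7 new) → pick G4 (covers 3 new) → pick G5 (covers 1 new). Total picks: 3.

3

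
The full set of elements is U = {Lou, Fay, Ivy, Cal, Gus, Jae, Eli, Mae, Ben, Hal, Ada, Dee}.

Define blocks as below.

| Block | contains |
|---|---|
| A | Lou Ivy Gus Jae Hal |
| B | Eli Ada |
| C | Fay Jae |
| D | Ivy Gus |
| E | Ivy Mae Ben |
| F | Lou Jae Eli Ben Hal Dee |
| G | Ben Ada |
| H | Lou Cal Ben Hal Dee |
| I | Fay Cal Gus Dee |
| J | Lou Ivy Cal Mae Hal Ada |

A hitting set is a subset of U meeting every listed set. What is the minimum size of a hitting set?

Take T = {Fay, Ivy, Eli, Ben}. Each listed block contains at least one of these, so T is a hitting set of size 4.
The blocks B, C, D, H are pairwise disjoint, so any hitting set needs a separate element for each — at least 4. Hence 4 is optimal.

4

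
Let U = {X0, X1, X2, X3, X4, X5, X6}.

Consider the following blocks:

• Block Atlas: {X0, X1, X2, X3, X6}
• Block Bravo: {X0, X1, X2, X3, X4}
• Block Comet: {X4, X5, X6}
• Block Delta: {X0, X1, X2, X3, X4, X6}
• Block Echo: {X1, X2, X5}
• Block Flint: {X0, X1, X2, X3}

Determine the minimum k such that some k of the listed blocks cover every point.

Bravo and Comet cover everything between them: the union {X0, X1, X2, X3, X4, X5, X6} is all of U.
No single block has all 7 points (the largest, Delta, has 6), so 2 is optimal.

2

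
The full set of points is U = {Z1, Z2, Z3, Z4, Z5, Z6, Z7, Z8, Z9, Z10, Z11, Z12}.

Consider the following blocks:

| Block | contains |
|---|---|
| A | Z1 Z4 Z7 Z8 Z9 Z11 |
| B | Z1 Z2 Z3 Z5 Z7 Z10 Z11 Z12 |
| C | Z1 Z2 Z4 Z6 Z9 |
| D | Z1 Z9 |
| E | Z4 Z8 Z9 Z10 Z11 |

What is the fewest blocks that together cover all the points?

Take {B, C, E}. Their union is {Z1, Z2, Z3, Z4, Z5, Z6, Z7, Z8, Z9, Z10, Z11, Z12}, which is all 12 points.
Only B contains Z3, so B is forced; the remaining 4 points need at least 2 more blocks (each remaining block adds at most 3) — so at least 3 blocks are needed, and 3 is optimal.

3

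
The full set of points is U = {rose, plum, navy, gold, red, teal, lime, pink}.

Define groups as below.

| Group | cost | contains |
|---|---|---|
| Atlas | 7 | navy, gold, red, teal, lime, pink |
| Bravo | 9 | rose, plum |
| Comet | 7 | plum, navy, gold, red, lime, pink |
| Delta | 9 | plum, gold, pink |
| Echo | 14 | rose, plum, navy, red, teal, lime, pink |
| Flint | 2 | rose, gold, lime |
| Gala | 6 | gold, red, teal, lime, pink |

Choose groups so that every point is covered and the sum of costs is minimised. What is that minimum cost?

Comet, Flint, Gala together cover every point (Comet ∪ Flint ∪ Gala = {rose, plum, navy, gold, red, teal, lime, pink}); total cost 7 + 2 + 6 = 15.
The greedy pick Flint, Atlas, Comet costs 16; no covering selection beats 15.

15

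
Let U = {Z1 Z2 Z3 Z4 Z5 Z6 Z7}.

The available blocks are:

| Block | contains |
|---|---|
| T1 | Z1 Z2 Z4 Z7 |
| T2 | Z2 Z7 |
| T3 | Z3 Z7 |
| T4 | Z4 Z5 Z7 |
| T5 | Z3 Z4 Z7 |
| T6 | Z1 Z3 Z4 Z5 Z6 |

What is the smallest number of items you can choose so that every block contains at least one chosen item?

The 2 items {Z1, Z7} hit every block.
The blocks T2, T6 are pairwise disjoint, so any hitting set needs a separate item for each — at least 2. Hence 2 is optimal.

2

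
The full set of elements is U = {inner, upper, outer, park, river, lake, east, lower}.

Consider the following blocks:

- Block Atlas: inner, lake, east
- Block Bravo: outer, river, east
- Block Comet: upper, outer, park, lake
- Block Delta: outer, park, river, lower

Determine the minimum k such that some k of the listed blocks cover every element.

3

Take {Atlas, Comet, Delta}. Their union is {inner, upper, outer, park, river, lake, east, lower}, which is all 8 elements.
Only Atlas contains inner, so Atlas is forced; the remaining 5 elements need at least 2 more blocks (each remaining block adds at most 4) — so at least 3 blocks are needed, and 3 is optimal.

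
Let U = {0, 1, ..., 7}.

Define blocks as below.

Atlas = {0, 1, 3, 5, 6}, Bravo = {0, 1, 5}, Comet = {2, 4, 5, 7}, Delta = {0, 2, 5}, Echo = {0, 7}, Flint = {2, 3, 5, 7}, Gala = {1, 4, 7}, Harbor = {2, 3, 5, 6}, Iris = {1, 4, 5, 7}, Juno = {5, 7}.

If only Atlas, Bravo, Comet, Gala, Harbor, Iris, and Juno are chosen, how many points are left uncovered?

Union of Atlas, Bravo, Comet, Gala, Harbor, Iris, Juno = {0, 1, 2, 3, 4, 5, 6, 7} — that's every point, so 0 are uncovered.

0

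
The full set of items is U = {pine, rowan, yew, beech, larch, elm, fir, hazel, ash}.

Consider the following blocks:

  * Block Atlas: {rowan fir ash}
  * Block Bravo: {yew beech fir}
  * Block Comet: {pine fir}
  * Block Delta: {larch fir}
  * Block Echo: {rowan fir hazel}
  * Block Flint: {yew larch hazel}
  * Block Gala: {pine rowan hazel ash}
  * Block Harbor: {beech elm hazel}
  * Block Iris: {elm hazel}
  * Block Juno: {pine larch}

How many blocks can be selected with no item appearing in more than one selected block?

3

Atlas, Iris, Juno are pairwise disjoint (Atlas={rowan,fir,ash}; Iris={elm,hazel}; Juno={pine,larch}).
Every remaining block overlaps one of these, and no 4 of the listed blocks are pairwise disjoint, so 3 is the maximum.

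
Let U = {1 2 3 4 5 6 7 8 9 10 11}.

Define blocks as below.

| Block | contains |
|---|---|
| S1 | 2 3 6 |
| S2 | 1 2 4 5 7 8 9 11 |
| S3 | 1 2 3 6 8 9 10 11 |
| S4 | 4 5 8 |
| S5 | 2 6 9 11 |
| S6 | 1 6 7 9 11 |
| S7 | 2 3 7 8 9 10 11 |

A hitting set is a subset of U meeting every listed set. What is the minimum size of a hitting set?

2

The 2 points {6, 8} hit every block.
The blocks S4, S6 are pairwise disjoint, so any hitting set needs a separate point for each — at least 2. Hence 2 is optimal.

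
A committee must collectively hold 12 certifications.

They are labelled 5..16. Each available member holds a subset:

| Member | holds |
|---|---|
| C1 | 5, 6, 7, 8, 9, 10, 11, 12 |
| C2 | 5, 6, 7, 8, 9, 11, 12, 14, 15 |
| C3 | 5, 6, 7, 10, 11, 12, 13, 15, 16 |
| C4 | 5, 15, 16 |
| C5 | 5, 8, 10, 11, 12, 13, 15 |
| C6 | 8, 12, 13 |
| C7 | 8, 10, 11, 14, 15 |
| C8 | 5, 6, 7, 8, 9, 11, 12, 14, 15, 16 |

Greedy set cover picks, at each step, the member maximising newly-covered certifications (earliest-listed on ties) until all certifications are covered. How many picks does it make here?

Greedy: pick C8 (covers 10 new) → pick C3 (covers 2 new). Total picks: 2.

2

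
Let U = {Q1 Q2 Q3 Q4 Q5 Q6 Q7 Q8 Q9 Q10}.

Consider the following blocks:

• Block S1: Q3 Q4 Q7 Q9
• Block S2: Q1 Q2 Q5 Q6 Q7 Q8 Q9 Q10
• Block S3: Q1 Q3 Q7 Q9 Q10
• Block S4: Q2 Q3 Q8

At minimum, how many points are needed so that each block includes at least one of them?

Take H = {Q3, Q9}. Each listed block contains at least one of these, so H is a hitting set of size 2.
No single point lies in every block, so at least 2 are needed and 2 is optimal.

2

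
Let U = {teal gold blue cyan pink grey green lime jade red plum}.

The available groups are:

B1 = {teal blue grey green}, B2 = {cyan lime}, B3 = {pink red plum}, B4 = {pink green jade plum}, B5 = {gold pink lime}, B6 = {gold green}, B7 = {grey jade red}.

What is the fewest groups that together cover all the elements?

B1 and B2 and B3 and B4 and B5 together: B1 ∪ B2 ∪ B3 ∪ B4 ∪ B5 = {teal, gold, blue, cyan, pink, grey, green, lime, jade, red, plum} — every element is covered.
No 4 of the 7 groups cover everything (all 35 combinations miss at least one element), so 5 is optimal.

5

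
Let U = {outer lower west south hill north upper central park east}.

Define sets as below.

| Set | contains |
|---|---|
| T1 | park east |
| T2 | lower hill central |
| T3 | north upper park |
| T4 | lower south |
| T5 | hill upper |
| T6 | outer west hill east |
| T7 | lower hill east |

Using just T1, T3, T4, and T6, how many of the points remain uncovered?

1

Union of T1, T3, T4, T6 = {outer, lower, west, south, hill, north, upper, park, east}.
Not covered: central — 1 point.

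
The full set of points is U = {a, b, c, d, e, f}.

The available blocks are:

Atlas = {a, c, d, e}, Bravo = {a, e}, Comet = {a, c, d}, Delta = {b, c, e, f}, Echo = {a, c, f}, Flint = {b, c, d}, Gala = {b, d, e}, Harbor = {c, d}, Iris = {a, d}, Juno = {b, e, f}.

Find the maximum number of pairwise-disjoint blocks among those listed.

Harbor, Juno are pairwise disjoint (Harbor={c,d}; Juno={b,e,f}).
Every remaining block overlaps one of these, and no 3 of the listed blocks are pairwise disjoint, so 2 is the maximum.

2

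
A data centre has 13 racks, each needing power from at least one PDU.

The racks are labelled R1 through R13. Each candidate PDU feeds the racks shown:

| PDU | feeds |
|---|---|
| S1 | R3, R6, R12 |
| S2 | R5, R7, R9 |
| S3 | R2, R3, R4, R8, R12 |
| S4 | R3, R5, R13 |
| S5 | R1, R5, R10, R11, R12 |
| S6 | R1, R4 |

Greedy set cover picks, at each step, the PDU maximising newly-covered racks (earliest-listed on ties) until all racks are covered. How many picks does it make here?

5

Greedy: pick S3 (covers 5 new) → pick S5 (covers 4 new) → pick S2 (covers 2 new) → pick S1 (covers 1 new) → pick S4 (covers 1 new). Total picks: 5.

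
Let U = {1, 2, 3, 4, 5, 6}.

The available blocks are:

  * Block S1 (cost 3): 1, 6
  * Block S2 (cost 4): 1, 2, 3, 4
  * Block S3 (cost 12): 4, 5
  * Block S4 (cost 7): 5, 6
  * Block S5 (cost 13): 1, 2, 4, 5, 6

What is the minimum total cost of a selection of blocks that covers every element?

S2, S4 together cover every element (S2 ∪ S4 = {1, 2, 3, 4, 5, 6}); total cost 4 + 7 = 11.
The greedy pick S2, S1, S4 costs 14; no covering selection beats 11.

11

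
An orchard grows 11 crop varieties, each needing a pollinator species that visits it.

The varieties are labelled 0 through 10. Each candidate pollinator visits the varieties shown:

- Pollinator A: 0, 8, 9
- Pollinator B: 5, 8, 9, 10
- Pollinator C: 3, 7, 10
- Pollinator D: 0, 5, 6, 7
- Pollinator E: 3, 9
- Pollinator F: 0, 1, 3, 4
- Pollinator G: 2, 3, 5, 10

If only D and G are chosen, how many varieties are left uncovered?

Union of D, G = {0, 2, 3, 5, 6, 7, 10}.
Not covered: 1, 4, 8, 9 — 4 varieties.

4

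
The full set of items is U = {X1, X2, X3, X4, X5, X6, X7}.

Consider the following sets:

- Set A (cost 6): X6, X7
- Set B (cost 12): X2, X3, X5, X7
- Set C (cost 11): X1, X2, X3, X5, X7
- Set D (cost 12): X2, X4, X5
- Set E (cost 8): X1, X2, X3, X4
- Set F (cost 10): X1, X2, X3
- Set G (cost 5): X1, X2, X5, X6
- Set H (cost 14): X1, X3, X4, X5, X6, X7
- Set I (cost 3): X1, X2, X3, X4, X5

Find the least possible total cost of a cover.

9

A, I together cover every item (A ∪ I = {X1, X2, X3, X4, X5, X6, X7}); total cost 6 + 3 = 9.
No covering selection has total cost below 9.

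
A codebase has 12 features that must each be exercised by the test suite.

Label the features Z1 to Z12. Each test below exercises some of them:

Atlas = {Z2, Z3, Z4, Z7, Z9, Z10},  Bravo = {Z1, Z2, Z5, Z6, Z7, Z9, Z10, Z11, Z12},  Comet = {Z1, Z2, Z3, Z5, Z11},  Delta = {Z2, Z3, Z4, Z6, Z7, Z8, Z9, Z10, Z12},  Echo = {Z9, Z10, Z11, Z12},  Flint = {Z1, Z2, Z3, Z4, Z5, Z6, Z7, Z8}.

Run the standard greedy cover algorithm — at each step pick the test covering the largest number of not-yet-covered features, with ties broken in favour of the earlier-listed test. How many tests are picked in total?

Greedy: pick Bravo (covers 9 new) → pick Delta (covers 3 new). Total picks: 2.

2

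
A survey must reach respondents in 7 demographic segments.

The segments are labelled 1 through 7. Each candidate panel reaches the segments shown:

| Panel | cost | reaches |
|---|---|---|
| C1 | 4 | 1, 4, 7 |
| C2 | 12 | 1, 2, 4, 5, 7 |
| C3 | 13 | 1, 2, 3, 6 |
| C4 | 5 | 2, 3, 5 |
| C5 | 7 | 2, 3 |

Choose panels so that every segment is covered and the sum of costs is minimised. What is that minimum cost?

C1, C3, C4 together cover every segment (C1 ∪ C3 ∪ C4 = {1, 2, 3, 4, 5, 6, 7}); total cost 4 + 13 + 5 = 22.
No covering selection has total cost below 22.

22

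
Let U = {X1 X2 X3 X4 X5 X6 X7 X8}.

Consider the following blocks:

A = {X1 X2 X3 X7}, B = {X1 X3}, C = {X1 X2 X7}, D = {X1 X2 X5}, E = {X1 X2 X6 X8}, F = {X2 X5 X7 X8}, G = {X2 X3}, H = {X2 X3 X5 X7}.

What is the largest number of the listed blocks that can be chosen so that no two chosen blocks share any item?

B, F are pairwise disjoint (B={X1,X3}; F={X2,X5,X7,X8}).
Every remaining block overlaps one of these, and no 3 of the listed blocks are pairwise disjoint, so 2 is the maximum.

2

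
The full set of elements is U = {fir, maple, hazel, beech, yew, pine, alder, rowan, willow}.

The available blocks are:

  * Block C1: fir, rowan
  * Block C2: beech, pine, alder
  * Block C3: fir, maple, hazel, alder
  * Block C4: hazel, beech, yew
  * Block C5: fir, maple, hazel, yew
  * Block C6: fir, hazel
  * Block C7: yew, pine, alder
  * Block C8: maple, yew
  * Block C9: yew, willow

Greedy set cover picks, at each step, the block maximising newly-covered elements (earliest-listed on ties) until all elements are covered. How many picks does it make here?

Greedy: pick C3 (covers 4 new) → pick C2 (covers 2 new) → pick C9 (covers 2 new) → pick C1 (covers 1 new). Total picks: 4.

4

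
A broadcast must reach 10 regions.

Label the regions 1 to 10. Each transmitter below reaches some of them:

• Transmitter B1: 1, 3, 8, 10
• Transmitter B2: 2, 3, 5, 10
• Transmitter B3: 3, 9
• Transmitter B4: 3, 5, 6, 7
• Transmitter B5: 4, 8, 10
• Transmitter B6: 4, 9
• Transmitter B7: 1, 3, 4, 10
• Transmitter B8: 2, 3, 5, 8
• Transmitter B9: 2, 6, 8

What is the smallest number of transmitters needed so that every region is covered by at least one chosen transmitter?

Take {B3, B4, B7, B9}. Their union is {1, 2, 3, 4, 5, 6, 7, 8, 9, 10}, which is all 10 regions.
No 3 of the 9 transmitters cover everything (all 84 combinations miss at least one region), so 4 is optimal.

4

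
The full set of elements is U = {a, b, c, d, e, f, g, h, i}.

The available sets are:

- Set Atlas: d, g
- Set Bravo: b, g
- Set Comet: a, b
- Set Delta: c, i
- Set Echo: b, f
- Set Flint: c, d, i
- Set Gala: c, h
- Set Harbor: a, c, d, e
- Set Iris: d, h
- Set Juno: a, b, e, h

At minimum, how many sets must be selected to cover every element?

4

Atlas, Echo, Flint, and Juno cover everything between them: the union {a, b, c, d, e, f, g, h, i} is all of U.
No 3 of the 10 sets cover everything (all 120 combinations miss at least one element), so 4 is optimal.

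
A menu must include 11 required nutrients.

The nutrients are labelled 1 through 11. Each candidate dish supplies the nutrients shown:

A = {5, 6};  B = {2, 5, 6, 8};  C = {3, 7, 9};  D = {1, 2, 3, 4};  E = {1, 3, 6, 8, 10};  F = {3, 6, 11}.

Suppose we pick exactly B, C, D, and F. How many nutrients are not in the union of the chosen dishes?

1

Union of B, C, D, F = {1, 2, 3, 4, 5, 6, 7, 8, 9, 11}.
Not covered: 10 — 1 nutrient.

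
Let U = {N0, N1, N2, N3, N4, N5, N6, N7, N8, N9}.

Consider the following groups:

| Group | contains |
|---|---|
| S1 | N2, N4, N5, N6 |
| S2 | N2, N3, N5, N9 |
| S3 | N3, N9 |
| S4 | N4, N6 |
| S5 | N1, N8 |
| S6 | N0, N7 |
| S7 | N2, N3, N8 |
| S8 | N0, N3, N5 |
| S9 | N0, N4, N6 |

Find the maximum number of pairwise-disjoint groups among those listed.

S2, S4, S5, S6 are pairwise disjoint (S2={N2,N3,N5,N9}; S4={N4,N6}; S5={N1,N8}; S6={N0,N7}).
Every remaining group overlaps one of these, and no 5 of the listed groups are pairwise disjoint, so 4 is the maximum.

4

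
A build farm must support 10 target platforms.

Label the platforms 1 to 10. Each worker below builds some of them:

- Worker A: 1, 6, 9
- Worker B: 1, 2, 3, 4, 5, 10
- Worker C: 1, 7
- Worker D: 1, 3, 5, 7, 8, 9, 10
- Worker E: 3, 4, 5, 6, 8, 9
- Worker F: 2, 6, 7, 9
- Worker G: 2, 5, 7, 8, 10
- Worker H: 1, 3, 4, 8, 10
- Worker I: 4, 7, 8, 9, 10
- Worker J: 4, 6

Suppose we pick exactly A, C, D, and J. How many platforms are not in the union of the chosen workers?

Union of A, C, D, J = {1, 3, 4, 5, 6, 7, 8, 9, 10}.
Not covered: 2 — 1 platform.

1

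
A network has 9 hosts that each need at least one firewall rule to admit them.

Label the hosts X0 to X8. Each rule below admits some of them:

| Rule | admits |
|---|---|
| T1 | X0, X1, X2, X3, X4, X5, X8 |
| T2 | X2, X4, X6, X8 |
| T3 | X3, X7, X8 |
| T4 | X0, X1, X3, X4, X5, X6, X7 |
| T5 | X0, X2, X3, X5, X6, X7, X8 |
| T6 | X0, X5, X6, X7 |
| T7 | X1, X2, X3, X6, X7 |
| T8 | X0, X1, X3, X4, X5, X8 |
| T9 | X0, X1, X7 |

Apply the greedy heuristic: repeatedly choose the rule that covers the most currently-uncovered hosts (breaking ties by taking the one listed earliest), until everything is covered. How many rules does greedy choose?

Greedy: pick T1 (covers 7 new) → pick T4 (covers 2 new). Total picks: 2.

2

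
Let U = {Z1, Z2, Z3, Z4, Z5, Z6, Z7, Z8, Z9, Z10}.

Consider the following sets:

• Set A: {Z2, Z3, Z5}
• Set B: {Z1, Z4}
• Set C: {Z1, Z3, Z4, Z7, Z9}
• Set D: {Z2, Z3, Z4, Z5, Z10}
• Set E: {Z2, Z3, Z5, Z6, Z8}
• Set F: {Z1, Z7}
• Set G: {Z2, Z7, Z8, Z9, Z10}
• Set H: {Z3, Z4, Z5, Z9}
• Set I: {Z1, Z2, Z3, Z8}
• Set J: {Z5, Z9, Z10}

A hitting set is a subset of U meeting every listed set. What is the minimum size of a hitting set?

3

Take T = {Z1, Z5, Z7}. Each listed set contains at least one of these, so T is a hitting set of size 3.
No choice of 2 elements meets every set, so 3 is the minimum.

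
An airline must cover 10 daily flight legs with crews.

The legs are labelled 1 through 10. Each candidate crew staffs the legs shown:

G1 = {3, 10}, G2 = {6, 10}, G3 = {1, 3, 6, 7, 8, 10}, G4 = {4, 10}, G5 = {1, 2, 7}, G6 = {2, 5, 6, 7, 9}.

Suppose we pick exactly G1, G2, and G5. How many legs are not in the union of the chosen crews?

Union of G1, G2, G5 = {1, 2, 3, 6, 7, 10}.
Not covered: 4, 5, 8, 9 — 4 legs.

4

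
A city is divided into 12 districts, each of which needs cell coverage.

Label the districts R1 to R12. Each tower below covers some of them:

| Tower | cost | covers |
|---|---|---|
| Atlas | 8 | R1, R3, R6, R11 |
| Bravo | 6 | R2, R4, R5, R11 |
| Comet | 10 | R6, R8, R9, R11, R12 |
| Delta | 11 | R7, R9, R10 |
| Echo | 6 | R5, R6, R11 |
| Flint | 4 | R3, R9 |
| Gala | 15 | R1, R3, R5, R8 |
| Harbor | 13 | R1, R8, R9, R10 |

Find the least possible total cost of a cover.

35

Atlas, Bravo, Comet, Delta together cover every district (Atlas ∪ Bravo ∪ Comet ∪ Delta = {R1, R2, R3, R4, R5, R6, R7, R8, R9, R10, R11, R12}); total cost 8 + 6 + 10 + 11 = 35.
The greedy pick Bravo, Flint, Comet, Delta, Atlas costs 39; no covering selection beats 35.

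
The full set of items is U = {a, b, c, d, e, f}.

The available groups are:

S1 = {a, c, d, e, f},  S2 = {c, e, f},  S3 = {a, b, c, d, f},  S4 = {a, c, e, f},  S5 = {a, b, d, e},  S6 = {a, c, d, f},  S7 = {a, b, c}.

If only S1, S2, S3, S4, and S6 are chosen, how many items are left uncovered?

Union of S1, S2, S3, S4, S6 = {a, b, c, d, e, f} — that's every item, so 0 are uncovered.

0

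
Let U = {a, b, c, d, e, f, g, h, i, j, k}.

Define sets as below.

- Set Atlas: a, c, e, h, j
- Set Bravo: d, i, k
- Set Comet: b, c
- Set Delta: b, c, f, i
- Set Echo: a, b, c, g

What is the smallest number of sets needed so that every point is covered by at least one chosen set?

Take {Atlas, Bravo, Delta, Echo}. Their union is {a, b, c, d, e, f, g, h, i, j, k}, which is all 11 points.
Only Echo contains g, so Echo is forced; the remaining 7 points need at least 3 more sets (each remaining set adds at most 3) — so at least 4 sets are needed, and 4 is optimal.

4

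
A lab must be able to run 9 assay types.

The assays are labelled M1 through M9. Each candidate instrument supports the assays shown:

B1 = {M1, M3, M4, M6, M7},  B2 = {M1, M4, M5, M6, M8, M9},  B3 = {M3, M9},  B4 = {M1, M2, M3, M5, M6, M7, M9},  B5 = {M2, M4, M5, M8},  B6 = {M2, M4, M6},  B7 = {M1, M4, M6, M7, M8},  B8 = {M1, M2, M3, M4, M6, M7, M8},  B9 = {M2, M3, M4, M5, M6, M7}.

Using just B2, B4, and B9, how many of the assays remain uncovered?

Union of B2, B4, B9 = {M1, M2, M3, M4, M5, M6, M7, M8, M9} — that's every assay, so 0 are uncovered.

0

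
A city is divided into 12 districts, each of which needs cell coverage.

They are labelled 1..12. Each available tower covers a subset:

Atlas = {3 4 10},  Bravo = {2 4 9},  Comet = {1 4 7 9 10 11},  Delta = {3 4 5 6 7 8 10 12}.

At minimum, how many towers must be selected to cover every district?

3

Bravo and Comet and Delta together: Bravo ∪ Comet ∪ Delta = {1, 2, 3, 4, 5, 6, 7, 8, 9, 10, 11, 12} — every district is covered.
Only Comet contains 1, so Comet is forced; the remaining 6 districts need at least 2 more towers (each remaining tower adds at most 5) — so at least 3 towers are needed, and 3 is optimal.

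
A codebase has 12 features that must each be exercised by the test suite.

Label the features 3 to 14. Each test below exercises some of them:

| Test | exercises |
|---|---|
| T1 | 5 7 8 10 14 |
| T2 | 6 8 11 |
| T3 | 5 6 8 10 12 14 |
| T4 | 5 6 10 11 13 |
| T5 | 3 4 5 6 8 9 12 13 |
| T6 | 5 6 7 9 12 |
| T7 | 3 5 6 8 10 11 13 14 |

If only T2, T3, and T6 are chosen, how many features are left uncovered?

Union of T2, T3, T6 = {5, 6, 7, 8, 9, 10, 11, 12, 14}.
Not covered: 3, 4, 13 — 3 features.

3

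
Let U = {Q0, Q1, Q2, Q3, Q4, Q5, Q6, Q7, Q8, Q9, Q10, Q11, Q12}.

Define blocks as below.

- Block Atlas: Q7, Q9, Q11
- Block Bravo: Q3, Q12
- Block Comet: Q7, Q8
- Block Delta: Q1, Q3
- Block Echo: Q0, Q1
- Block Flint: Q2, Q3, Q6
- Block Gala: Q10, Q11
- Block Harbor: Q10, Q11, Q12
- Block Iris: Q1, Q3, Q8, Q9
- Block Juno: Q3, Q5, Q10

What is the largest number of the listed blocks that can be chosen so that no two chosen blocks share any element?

4

Comet, Echo, Flint, Gala are pairwise disjoint (Comet={Q7,Q8}; Echo={Q0,Q1}; Flint={Q2,Q3,Q6}; Gala={Q10,Q11}).
Every remaining block overlaps one of these, and no 5 of the listed blocks are pairwise disjoint, so 4 is the maximum.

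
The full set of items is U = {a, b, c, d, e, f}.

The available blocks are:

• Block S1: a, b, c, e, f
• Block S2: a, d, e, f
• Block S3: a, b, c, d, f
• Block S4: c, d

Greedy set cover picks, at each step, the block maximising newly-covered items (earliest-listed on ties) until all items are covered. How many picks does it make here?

Greedy: pick S1 (covers 5 new) → pick S2 (covers 1 new). Total picks: 2.

2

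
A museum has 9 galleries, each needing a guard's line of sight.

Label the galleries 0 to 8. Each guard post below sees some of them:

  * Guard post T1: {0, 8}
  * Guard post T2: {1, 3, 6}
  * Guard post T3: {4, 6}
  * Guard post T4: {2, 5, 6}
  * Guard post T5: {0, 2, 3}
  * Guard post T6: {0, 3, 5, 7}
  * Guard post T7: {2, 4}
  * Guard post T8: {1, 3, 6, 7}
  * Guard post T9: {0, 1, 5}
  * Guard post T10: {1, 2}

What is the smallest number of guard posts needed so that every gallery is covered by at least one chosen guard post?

T1 and T4 and T7 and T8 together: T1 ∪ T4 ∪ T7 ∪ T8 = {0, 1, 2, 3, 4, 5, 6, 7, 8} — every gallery is covered.
No 3 of the 10 guard posts cover everything (all 120 combinations miss at least one gallery), so 4 is optimal.

4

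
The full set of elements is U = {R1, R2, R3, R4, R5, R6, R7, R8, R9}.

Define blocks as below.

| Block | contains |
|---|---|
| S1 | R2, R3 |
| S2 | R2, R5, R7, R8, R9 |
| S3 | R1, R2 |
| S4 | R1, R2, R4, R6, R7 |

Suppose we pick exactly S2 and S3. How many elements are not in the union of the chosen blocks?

Union of S2, S3 = {R1, R2, R5, R7, R8, R9}.
Not covered: R3, R4, R6 — 3 elements.

3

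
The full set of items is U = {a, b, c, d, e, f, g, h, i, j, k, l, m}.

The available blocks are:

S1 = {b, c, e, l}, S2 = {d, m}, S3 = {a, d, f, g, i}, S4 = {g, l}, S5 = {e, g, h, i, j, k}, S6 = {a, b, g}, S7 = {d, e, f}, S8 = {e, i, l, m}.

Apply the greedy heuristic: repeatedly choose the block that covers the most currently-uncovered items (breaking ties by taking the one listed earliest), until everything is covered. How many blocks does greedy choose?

Greedy: pick S5 (covers 6 new) → pick S1 (covers 3 new) → pick S3 (covers 3 new) → pick S2 (covers 1 new). Total picks: 4.

4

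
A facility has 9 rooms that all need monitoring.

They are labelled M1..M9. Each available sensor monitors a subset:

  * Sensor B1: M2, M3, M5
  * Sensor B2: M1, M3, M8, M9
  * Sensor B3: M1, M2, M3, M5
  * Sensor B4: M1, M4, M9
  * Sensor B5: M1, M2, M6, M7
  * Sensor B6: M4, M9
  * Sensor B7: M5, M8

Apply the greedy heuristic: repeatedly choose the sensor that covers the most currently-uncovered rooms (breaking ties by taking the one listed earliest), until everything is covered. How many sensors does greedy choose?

4

Greedy: pick B2 (covers 4 new) → pick B5 (covers 3 new) → pick B1 (covers 1 new) → pick B4 (covers 1 new). Total picks: 4.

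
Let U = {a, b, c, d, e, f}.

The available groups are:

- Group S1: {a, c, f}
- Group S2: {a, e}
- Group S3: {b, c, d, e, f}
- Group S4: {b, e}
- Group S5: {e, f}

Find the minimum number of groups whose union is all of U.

2

Take {S1, S3}. Their union is {a, b, c, d, e, f}, which is all 6 elements.
No single group has all 6 elements (the largest, S3, has 5), so 2 is optimal.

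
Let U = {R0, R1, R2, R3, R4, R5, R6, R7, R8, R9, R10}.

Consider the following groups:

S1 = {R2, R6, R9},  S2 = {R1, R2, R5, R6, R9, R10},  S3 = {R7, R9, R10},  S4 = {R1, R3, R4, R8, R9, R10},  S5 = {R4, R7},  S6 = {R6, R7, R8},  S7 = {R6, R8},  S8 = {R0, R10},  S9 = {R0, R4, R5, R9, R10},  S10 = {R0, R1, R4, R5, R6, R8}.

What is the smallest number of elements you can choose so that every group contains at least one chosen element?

Take H = {R4, R6, R10}. Each listed group contains at least one of these, so H is a hitting set of size 3.
The groups S1, S5, S8 are pairwise disjoint, so any hitting set needs a separate element for each — at least 3. Hence 3 is optimal.

3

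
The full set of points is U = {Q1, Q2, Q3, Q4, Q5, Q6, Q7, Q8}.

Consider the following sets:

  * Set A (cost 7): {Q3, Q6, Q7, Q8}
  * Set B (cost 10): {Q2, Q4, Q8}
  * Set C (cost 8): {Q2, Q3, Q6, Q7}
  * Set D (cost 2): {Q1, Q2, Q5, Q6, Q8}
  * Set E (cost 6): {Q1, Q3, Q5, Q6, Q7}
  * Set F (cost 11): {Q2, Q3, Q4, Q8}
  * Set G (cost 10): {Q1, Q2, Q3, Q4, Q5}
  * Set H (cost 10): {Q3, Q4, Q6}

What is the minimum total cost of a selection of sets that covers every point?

16

B, E together cover every point (B ∪ E = {Q1, Q2, Q3, Q4, Q5, Q6, Q7, Q8}); total cost 10 + 6 = 16.
The greedy pick D, E, B costs 18; no covering selection beats 16.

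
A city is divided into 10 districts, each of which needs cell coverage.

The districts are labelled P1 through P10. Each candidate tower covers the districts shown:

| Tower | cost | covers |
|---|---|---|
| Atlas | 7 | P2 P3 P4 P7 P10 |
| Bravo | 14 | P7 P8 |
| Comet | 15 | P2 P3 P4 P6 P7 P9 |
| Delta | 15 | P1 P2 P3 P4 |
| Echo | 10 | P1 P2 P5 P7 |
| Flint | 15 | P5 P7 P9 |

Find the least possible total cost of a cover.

Atlas, Bravo, Comet, Echo together cover every district (Atlas ∪ Bravo ∪ Comet ∪ Echo = {P1, P2, P3, P4, P5, P6, P7, P8, P9, P10}); total cost 7 + 14 + 15 + 10 = 46.
No covering selection has total cost below 46.

46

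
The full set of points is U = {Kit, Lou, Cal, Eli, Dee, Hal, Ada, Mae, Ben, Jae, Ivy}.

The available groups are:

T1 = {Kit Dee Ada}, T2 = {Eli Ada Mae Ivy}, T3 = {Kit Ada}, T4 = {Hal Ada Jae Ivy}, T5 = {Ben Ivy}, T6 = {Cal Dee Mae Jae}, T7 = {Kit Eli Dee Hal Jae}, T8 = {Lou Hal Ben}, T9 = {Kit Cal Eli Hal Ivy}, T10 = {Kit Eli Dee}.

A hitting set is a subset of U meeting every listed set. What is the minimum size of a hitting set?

The 4 points {Kit, Lou, Dee, Ivy} hit every group.
No choice of 3 points meets every group, so 4 is the minimum.

4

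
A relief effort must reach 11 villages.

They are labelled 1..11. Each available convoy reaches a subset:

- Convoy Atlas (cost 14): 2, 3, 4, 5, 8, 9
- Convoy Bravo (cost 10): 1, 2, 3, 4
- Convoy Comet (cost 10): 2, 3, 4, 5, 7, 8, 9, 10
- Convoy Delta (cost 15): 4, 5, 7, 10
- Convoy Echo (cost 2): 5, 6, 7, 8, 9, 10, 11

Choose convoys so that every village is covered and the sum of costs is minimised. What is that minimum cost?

Bravo, Echo together cover every village (Bravo ∪ Echo = {1, 2, 3, 4, 5, 6, 7, 8, 9, 10, 11}); total cost 10 + 2 = 12.
No covering selection has total cost below 12.

12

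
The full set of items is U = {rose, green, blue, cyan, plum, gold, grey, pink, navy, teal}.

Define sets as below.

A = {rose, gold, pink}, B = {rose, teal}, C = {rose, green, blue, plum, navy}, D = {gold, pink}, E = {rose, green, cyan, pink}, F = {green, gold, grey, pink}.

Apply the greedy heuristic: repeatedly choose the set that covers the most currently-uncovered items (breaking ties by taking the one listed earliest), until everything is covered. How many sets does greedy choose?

Greedy: pick C (covers 5 new) → pick F (covers 3 new) → pick B (covers 1 new) → pick E (covers 1 new). Total picks: 4.

4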